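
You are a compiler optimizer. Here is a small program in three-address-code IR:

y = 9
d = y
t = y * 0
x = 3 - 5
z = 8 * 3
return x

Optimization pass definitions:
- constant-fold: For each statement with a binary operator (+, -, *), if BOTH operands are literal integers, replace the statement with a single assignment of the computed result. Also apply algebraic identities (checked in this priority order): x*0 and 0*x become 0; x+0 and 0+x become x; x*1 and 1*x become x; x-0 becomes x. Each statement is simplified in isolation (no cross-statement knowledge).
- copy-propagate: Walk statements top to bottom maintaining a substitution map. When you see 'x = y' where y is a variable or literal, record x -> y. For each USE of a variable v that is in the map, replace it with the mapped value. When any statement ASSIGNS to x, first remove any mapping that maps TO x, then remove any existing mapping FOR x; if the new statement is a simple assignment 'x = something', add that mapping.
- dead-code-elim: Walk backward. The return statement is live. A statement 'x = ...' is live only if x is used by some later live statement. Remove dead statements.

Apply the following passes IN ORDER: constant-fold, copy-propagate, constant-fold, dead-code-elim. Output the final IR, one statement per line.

Answer: return -2

Derivation:
Initial IR:
  y = 9
  d = y
  t = y * 0
  x = 3 - 5
  z = 8 * 3
  return x
After constant-fold (6 stmts):
  y = 9
  d = y
  t = 0
  x = -2
  z = 24
  return x
After copy-propagate (6 stmts):
  y = 9
  d = 9
  t = 0
  x = -2
  z = 24
  return -2
After constant-fold (6 stmts):
  y = 9
  d = 9
  t = 0
  x = -2
  z = 24
  return -2
After dead-code-elim (1 stmts):
  return -2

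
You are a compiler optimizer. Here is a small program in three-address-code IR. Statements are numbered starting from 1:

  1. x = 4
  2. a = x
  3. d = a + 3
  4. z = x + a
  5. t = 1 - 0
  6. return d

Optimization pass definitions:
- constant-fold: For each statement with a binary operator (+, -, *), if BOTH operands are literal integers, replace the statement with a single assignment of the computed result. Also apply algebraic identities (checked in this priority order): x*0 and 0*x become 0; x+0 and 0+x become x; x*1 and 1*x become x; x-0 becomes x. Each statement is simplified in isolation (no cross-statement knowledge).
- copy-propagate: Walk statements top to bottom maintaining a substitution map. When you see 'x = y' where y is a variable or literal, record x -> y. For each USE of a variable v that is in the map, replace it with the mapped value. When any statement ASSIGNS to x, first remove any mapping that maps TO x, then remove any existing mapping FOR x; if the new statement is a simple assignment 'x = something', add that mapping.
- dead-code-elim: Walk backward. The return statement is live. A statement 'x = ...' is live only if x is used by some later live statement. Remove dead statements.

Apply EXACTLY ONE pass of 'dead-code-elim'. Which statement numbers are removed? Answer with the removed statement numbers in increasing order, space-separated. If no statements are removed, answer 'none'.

Backward liveness scan:
Stmt 1 'x = 4': KEEP (x is live); live-in = []
Stmt 2 'a = x': KEEP (a is live); live-in = ['x']
Stmt 3 'd = a + 3': KEEP (d is live); live-in = ['a']
Stmt 4 'z = x + a': DEAD (z not in live set ['d'])
Stmt 5 't = 1 - 0': DEAD (t not in live set ['d'])
Stmt 6 'return d': KEEP (return); live-in = ['d']
Removed statement numbers: [4, 5]
Surviving IR:
  x = 4
  a = x
  d = a + 3
  return d

Answer: 4 5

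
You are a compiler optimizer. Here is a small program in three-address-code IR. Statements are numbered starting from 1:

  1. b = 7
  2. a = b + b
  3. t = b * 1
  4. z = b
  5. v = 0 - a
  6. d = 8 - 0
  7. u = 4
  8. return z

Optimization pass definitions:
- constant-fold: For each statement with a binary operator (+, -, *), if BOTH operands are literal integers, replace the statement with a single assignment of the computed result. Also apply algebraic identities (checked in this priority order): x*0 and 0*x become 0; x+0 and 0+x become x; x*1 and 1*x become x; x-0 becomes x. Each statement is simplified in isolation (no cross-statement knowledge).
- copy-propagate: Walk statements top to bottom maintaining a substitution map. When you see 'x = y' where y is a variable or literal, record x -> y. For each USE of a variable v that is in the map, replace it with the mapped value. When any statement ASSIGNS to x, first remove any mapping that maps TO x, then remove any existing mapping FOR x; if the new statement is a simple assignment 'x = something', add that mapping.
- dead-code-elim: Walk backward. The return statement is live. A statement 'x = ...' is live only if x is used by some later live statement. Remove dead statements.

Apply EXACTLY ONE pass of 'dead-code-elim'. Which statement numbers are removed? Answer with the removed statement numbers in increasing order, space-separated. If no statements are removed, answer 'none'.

Answer: 2 3 5 6 7

Derivation:
Backward liveness scan:
Stmt 1 'b = 7': KEEP (b is live); live-in = []
Stmt 2 'a = b + b': DEAD (a not in live set ['b'])
Stmt 3 't = b * 1': DEAD (t not in live set ['b'])
Stmt 4 'z = b': KEEP (z is live); live-in = ['b']
Stmt 5 'v = 0 - a': DEAD (v not in live set ['z'])
Stmt 6 'd = 8 - 0': DEAD (d not in live set ['z'])
Stmt 7 'u = 4': DEAD (u not in live set ['z'])
Stmt 8 'return z': KEEP (return); live-in = ['z']
Removed statement numbers: [2, 3, 5, 6, 7]
Surviving IR:
  b = 7
  z = b
  return z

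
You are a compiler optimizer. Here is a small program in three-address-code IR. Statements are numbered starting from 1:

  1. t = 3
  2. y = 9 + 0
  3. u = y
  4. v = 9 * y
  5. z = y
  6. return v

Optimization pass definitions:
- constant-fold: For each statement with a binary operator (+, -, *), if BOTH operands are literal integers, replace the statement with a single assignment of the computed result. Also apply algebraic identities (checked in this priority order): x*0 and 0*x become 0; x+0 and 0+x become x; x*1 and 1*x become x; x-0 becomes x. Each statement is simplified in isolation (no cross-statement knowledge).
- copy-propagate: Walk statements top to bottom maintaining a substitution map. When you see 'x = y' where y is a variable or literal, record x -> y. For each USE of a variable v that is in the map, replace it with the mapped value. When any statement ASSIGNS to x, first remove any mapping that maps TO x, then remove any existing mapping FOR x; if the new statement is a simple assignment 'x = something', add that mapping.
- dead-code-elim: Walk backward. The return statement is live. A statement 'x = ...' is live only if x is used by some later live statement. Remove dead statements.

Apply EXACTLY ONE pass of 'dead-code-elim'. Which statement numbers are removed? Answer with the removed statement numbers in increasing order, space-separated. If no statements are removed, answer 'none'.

Backward liveness scan:
Stmt 1 't = 3': DEAD (t not in live set [])
Stmt 2 'y = 9 + 0': KEEP (y is live); live-in = []
Stmt 3 'u = y': DEAD (u not in live set ['y'])
Stmt 4 'v = 9 * y': KEEP (v is live); live-in = ['y']
Stmt 5 'z = y': DEAD (z not in live set ['v'])
Stmt 6 'return v': KEEP (return); live-in = ['v']
Removed statement numbers: [1, 3, 5]
Surviving IR:
  y = 9 + 0
  v = 9 * y
  return v

Answer: 1 3 5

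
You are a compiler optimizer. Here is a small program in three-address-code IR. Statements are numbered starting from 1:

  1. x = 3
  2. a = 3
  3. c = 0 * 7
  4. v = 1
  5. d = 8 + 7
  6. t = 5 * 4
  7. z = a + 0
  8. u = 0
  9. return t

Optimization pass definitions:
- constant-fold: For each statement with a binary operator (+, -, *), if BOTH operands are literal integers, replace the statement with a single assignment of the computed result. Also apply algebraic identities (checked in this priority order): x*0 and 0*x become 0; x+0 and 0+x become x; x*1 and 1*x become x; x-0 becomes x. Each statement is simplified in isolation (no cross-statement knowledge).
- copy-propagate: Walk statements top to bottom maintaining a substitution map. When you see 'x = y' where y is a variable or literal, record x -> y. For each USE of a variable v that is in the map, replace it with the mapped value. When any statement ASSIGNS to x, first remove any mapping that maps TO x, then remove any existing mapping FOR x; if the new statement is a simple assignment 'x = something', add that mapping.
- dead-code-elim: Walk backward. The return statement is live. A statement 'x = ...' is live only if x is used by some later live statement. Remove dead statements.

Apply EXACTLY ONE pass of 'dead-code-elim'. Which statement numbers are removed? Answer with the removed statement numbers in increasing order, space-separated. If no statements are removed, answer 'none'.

Backward liveness scan:
Stmt 1 'x = 3': DEAD (x not in live set [])
Stmt 2 'a = 3': DEAD (a not in live set [])
Stmt 3 'c = 0 * 7': DEAD (c not in live set [])
Stmt 4 'v = 1': DEAD (v not in live set [])
Stmt 5 'd = 8 + 7': DEAD (d not in live set [])
Stmt 6 't = 5 * 4': KEEP (t is live); live-in = []
Stmt 7 'z = a + 0': DEAD (z not in live set ['t'])
Stmt 8 'u = 0': DEAD (u not in live set ['t'])
Stmt 9 'return t': KEEP (return); live-in = ['t']
Removed statement numbers: [1, 2, 3, 4, 5, 7, 8]
Surviving IR:
  t = 5 * 4
  return t

Answer: 1 2 3 4 5 7 8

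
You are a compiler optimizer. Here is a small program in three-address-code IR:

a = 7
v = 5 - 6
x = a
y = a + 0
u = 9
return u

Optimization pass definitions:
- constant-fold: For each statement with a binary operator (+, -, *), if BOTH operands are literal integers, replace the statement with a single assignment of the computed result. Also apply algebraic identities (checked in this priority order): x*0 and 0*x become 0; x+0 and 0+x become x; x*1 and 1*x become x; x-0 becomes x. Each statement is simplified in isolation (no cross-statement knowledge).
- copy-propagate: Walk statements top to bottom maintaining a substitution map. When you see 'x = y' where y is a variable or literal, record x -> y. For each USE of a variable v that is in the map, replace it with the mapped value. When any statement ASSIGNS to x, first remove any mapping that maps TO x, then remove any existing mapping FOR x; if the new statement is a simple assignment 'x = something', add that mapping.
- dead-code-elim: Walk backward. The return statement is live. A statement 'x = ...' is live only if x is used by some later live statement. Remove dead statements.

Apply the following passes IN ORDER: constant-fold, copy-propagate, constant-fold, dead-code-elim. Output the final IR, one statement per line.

Answer: return 9

Derivation:
Initial IR:
  a = 7
  v = 5 - 6
  x = a
  y = a + 0
  u = 9
  return u
After constant-fold (6 stmts):
  a = 7
  v = -1
  x = a
  y = a
  u = 9
  return u
After copy-propagate (6 stmts):
  a = 7
  v = -1
  x = 7
  y = 7
  u = 9
  return 9
After constant-fold (6 stmts):
  a = 7
  v = -1
  x = 7
  y = 7
  u = 9
  return 9
After dead-code-elim (1 stmts):
  return 9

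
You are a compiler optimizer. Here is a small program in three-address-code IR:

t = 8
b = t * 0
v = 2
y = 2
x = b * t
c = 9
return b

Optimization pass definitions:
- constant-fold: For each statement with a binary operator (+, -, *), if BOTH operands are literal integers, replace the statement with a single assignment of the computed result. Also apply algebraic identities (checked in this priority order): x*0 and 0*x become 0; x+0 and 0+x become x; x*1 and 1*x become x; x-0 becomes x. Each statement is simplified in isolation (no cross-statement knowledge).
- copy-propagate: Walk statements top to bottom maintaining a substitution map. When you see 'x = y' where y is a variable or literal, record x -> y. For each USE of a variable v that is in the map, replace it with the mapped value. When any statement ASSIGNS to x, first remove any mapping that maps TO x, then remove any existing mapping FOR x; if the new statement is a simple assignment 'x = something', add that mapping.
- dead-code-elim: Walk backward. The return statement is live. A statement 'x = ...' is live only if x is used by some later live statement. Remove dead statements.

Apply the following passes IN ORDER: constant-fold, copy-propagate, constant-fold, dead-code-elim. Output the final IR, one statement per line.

Answer: return 0

Derivation:
Initial IR:
  t = 8
  b = t * 0
  v = 2
  y = 2
  x = b * t
  c = 9
  return b
After constant-fold (7 stmts):
  t = 8
  b = 0
  v = 2
  y = 2
  x = b * t
  c = 9
  return b
After copy-propagate (7 stmts):
  t = 8
  b = 0
  v = 2
  y = 2
  x = 0 * 8
  c = 9
  return 0
After constant-fold (7 stmts):
  t = 8
  b = 0
  v = 2
  y = 2
  x = 0
  c = 9
  return 0
After dead-code-elim (1 stmts):
  return 0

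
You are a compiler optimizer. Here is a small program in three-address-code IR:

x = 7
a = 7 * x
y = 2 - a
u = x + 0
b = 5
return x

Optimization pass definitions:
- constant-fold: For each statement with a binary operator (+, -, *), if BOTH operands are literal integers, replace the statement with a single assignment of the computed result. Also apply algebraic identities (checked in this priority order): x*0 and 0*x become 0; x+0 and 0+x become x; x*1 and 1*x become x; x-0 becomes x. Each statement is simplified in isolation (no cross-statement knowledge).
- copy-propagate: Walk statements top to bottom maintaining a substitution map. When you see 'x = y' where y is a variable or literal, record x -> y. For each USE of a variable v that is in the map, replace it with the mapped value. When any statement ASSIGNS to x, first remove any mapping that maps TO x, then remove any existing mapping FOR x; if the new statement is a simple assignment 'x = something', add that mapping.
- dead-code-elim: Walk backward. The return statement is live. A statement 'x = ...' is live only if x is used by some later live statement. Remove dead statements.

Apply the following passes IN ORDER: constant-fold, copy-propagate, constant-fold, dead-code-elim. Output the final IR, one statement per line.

Initial IR:
  x = 7
  a = 7 * x
  y = 2 - a
  u = x + 0
  b = 5
  return x
After constant-fold (6 stmts):
  x = 7
  a = 7 * x
  y = 2 - a
  u = x
  b = 5
  return x
After copy-propagate (6 stmts):
  x = 7
  a = 7 * 7
  y = 2 - a
  u = 7
  b = 5
  return 7
After constant-fold (6 stmts):
  x = 7
  a = 49
  y = 2 - a
  u = 7
  b = 5
  return 7
After dead-code-elim (1 stmts):
  return 7

Answer: return 7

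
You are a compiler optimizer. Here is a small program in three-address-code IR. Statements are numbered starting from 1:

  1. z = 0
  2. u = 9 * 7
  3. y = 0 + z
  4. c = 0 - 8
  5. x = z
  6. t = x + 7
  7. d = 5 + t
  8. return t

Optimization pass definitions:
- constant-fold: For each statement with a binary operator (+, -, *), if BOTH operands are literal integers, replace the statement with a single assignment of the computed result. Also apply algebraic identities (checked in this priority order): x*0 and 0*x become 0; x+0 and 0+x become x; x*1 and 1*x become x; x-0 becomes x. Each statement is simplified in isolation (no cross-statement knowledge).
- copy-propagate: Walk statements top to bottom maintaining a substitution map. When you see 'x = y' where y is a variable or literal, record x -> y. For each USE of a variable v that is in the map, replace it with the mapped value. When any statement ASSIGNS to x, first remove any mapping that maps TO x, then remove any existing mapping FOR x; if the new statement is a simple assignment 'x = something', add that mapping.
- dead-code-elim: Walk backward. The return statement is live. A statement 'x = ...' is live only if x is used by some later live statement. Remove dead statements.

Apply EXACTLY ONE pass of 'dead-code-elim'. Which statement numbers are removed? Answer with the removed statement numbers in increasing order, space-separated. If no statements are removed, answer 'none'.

Answer: 2 3 4 7

Derivation:
Backward liveness scan:
Stmt 1 'z = 0': KEEP (z is live); live-in = []
Stmt 2 'u = 9 * 7': DEAD (u not in live set ['z'])
Stmt 3 'y = 0 + z': DEAD (y not in live set ['z'])
Stmt 4 'c = 0 - 8': DEAD (c not in live set ['z'])
Stmt 5 'x = z': KEEP (x is live); live-in = ['z']
Stmt 6 't = x + 7': KEEP (t is live); live-in = ['x']
Stmt 7 'd = 5 + t': DEAD (d not in live set ['t'])
Stmt 8 'return t': KEEP (return); live-in = ['t']
Removed statement numbers: [2, 3, 4, 7]
Surviving IR:
  z = 0
  x = z
  t = x + 7
  return t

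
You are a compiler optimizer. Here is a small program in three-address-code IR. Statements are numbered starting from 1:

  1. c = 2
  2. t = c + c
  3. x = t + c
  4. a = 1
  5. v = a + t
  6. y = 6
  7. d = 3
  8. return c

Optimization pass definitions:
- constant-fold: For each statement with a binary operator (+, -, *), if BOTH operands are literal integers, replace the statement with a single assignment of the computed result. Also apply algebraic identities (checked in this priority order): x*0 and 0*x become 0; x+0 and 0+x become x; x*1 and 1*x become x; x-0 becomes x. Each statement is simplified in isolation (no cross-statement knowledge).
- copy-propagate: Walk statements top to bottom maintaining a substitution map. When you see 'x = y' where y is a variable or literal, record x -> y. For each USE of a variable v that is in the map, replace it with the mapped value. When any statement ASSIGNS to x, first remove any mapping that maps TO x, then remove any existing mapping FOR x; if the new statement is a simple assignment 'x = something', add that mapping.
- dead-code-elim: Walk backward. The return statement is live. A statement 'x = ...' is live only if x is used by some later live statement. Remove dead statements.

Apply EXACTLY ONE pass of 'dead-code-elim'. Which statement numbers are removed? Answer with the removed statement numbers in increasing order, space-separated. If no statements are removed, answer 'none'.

Backward liveness scan:
Stmt 1 'c = 2': KEEP (c is live); live-in = []
Stmt 2 't = c + c': DEAD (t not in live set ['c'])
Stmt 3 'x = t + c': DEAD (x not in live set ['c'])
Stmt 4 'a = 1': DEAD (a not in live set ['c'])
Stmt 5 'v = a + t': DEAD (v not in live set ['c'])
Stmt 6 'y = 6': DEAD (y not in live set ['c'])
Stmt 7 'd = 3': DEAD (d not in live set ['c'])
Stmt 8 'return c': KEEP (return); live-in = ['c']
Removed statement numbers: [2, 3, 4, 5, 6, 7]
Surviving IR:
  c = 2
  return c

Answer: 2 3 4 5 6 7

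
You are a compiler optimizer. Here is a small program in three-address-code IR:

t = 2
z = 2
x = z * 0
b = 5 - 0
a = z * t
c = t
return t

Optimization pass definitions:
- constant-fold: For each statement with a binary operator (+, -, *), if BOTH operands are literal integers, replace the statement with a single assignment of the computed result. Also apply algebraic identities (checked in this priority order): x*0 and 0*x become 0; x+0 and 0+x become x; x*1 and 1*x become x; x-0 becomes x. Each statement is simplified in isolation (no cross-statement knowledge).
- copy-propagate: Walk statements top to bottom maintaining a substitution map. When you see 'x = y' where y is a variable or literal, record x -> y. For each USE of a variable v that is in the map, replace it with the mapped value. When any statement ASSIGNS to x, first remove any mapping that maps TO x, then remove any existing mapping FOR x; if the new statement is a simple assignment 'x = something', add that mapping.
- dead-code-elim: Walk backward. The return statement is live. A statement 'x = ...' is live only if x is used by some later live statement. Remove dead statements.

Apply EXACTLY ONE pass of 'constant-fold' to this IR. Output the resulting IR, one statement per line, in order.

Applying constant-fold statement-by-statement:
  [1] t = 2  (unchanged)
  [2] z = 2  (unchanged)
  [3] x = z * 0  -> x = 0
  [4] b = 5 - 0  -> b = 5
  [5] a = z * t  (unchanged)
  [6] c = t  (unchanged)
  [7] return t  (unchanged)
Result (7 stmts):
  t = 2
  z = 2
  x = 0
  b = 5
  a = z * t
  c = t
  return t

Answer: t = 2
z = 2
x = 0
b = 5
a = z * t
c = t
return t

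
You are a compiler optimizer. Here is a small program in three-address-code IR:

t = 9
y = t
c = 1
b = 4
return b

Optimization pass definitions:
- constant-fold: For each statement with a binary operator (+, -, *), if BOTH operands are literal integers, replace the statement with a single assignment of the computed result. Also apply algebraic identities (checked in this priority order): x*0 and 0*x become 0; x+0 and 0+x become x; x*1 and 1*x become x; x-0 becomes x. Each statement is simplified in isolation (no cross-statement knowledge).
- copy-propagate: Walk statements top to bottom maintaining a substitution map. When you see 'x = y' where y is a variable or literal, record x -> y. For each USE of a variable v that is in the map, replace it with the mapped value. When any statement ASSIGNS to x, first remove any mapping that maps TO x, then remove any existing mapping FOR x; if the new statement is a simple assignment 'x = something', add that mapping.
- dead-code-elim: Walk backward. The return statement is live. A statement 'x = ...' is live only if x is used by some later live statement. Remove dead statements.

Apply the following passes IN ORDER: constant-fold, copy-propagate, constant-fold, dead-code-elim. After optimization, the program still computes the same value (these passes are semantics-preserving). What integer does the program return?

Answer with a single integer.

Answer: 4

Derivation:
Initial IR:
  t = 9
  y = t
  c = 1
  b = 4
  return b
After constant-fold (5 stmts):
  t = 9
  y = t
  c = 1
  b = 4
  return b
After copy-propagate (5 stmts):
  t = 9
  y = 9
  c = 1
  b = 4
  return 4
After constant-fold (5 stmts):
  t = 9
  y = 9
  c = 1
  b = 4
  return 4
After dead-code-elim (1 stmts):
  return 4
Evaluate:
  t = 9  =>  t = 9
  y = t  =>  y = 9
  c = 1  =>  c = 1
  b = 4  =>  b = 4
  return b = 4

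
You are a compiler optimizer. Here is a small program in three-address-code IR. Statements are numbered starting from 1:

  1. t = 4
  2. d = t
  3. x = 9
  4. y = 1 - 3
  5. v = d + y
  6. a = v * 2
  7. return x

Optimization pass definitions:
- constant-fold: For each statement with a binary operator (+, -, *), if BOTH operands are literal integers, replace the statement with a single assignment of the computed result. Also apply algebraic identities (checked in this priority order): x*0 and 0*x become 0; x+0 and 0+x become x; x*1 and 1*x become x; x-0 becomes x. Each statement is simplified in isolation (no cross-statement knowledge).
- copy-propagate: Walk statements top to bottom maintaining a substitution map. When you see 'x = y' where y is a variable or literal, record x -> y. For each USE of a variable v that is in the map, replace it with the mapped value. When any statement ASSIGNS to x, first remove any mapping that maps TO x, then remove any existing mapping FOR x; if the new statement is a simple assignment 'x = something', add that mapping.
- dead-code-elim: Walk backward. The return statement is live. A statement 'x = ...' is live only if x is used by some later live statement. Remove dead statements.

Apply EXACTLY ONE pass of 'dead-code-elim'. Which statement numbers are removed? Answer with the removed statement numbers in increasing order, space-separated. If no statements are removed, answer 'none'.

Answer: 1 2 4 5 6

Derivation:
Backward liveness scan:
Stmt 1 't = 4': DEAD (t not in live set [])
Stmt 2 'd = t': DEAD (d not in live set [])
Stmt 3 'x = 9': KEEP (x is live); live-in = []
Stmt 4 'y = 1 - 3': DEAD (y not in live set ['x'])
Stmt 5 'v = d + y': DEAD (v not in live set ['x'])
Stmt 6 'a = v * 2': DEAD (a not in live set ['x'])
Stmt 7 'return x': KEEP (return); live-in = ['x']
Removed statement numbers: [1, 2, 4, 5, 6]
Surviving IR:
  x = 9
  return x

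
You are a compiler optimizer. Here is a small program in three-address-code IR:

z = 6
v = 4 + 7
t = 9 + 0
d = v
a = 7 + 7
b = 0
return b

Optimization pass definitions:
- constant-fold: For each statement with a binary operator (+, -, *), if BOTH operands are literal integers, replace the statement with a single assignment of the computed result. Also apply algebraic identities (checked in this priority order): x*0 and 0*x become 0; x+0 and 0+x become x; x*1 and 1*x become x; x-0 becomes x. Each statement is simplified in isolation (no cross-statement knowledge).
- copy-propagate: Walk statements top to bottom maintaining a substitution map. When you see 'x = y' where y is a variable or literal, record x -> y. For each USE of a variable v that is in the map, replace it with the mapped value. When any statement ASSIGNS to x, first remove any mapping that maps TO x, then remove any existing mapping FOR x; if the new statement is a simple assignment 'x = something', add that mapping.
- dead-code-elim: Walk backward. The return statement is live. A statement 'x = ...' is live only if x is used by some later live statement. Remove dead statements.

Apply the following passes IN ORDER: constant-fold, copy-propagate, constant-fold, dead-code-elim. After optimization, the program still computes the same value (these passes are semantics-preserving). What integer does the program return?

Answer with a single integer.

Answer: 0

Derivation:
Initial IR:
  z = 6
  v = 4 + 7
  t = 9 + 0
  d = v
  a = 7 + 7
  b = 0
  return b
After constant-fold (7 stmts):
  z = 6
  v = 11
  t = 9
  d = v
  a = 14
  b = 0
  return b
After copy-propagate (7 stmts):
  z = 6
  v = 11
  t = 9
  d = 11
  a = 14
  b = 0
  return 0
After constant-fold (7 stmts):
  z = 6
  v = 11
  t = 9
  d = 11
  a = 14
  b = 0
  return 0
After dead-code-elim (1 stmts):
  return 0
Evaluate:
  z = 6  =>  z = 6
  v = 4 + 7  =>  v = 11
  t = 9 + 0  =>  t = 9
  d = v  =>  d = 11
  a = 7 + 7  =>  a = 14
  b = 0  =>  b = 0
  return b = 0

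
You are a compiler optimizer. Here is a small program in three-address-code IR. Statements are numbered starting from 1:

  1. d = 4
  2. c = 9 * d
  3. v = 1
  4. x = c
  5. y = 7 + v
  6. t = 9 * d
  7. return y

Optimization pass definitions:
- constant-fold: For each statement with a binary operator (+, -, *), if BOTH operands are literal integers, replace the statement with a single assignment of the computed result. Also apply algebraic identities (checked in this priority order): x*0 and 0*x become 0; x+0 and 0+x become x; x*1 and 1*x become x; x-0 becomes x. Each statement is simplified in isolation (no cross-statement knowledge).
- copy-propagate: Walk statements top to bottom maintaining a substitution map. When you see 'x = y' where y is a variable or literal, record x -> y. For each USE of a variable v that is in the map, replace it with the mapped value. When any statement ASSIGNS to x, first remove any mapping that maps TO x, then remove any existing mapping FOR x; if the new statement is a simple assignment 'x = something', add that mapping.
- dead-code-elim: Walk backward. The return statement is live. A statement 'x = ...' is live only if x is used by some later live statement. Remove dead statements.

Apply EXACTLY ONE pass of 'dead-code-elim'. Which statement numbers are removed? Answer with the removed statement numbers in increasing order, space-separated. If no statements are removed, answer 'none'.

Backward liveness scan:
Stmt 1 'd = 4': DEAD (d not in live set [])
Stmt 2 'c = 9 * d': DEAD (c not in live set [])
Stmt 3 'v = 1': KEEP (v is live); live-in = []
Stmt 4 'x = c': DEAD (x not in live set ['v'])
Stmt 5 'y = 7 + v': KEEP (y is live); live-in = ['v']
Stmt 6 't = 9 * d': DEAD (t not in live set ['y'])
Stmt 7 'return y': KEEP (return); live-in = ['y']
Removed statement numbers: [1, 2, 4, 6]
Surviving IR:
  v = 1
  y = 7 + v
  return y

Answer: 1 2 4 6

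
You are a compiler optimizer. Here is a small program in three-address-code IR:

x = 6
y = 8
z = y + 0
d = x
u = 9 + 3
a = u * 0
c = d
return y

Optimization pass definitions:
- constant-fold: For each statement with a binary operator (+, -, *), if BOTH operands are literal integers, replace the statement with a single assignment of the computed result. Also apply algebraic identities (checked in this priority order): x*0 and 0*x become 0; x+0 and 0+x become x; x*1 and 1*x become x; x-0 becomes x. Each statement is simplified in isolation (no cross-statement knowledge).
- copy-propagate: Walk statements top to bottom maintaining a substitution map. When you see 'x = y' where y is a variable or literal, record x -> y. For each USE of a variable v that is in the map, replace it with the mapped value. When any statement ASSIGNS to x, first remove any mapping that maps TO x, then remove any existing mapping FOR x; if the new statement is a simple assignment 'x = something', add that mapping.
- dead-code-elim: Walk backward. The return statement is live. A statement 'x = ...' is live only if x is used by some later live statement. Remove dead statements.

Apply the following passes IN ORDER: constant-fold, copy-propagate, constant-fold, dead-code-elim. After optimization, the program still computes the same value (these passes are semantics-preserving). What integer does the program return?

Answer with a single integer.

Answer: 8

Derivation:
Initial IR:
  x = 6
  y = 8
  z = y + 0
  d = x
  u = 9 + 3
  a = u * 0
  c = d
  return y
After constant-fold (8 stmts):
  x = 6
  y = 8
  z = y
  d = x
  u = 12
  a = 0
  c = d
  return y
After copy-propagate (8 stmts):
  x = 6
  y = 8
  z = 8
  d = 6
  u = 12
  a = 0
  c = 6
  return 8
After constant-fold (8 stmts):
  x = 6
  y = 8
  z = 8
  d = 6
  u = 12
  a = 0
  c = 6
  return 8
After dead-code-elim (1 stmts):
  return 8
Evaluate:
  x = 6  =>  x = 6
  y = 8  =>  y = 8
  z = y + 0  =>  z = 8
  d = x  =>  d = 6
  u = 9 + 3  =>  u = 12
  a = u * 0  =>  a = 0
  c = d  =>  c = 6
  return y = 8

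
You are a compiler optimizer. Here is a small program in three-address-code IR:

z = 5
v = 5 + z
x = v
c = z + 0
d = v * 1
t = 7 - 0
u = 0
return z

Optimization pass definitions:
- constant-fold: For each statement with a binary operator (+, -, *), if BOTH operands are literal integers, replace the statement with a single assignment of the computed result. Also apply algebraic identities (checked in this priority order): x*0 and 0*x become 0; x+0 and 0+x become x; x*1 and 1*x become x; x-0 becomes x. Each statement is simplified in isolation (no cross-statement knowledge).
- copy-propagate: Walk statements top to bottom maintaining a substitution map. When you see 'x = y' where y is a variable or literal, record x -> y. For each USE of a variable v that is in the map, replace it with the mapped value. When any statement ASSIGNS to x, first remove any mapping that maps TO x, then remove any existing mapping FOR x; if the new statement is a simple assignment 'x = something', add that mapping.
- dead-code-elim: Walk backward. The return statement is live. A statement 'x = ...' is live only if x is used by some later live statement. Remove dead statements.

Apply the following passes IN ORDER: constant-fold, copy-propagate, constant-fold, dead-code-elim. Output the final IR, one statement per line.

Answer: return 5

Derivation:
Initial IR:
  z = 5
  v = 5 + z
  x = v
  c = z + 0
  d = v * 1
  t = 7 - 0
  u = 0
  return z
After constant-fold (8 stmts):
  z = 5
  v = 5 + z
  x = v
  c = z
  d = v
  t = 7
  u = 0
  return z
After copy-propagate (8 stmts):
  z = 5
  v = 5 + 5
  x = v
  c = 5
  d = v
  t = 7
  u = 0
  return 5
After constant-fold (8 stmts):
  z = 5
  v = 10
  x = v
  c = 5
  d = v
  t = 7
  u = 0
  return 5
After dead-code-elim (1 stmts):
  return 5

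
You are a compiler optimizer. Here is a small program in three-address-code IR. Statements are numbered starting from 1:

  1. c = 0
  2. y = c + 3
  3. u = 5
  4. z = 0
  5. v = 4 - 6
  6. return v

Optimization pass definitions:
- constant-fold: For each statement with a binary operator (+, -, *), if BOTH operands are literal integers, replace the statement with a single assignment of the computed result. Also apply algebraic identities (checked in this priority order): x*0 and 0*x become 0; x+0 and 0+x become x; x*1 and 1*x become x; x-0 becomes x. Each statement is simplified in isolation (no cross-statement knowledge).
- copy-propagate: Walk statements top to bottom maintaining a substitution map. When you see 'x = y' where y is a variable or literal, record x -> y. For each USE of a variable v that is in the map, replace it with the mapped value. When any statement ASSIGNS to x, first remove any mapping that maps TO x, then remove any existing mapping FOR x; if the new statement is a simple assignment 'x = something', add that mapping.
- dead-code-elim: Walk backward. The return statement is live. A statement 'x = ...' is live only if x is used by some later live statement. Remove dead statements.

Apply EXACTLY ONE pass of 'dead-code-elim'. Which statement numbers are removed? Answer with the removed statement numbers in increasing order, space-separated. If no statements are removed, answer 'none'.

Backward liveness scan:
Stmt 1 'c = 0': DEAD (c not in live set [])
Stmt 2 'y = c + 3': DEAD (y not in live set [])
Stmt 3 'u = 5': DEAD (u not in live set [])
Stmt 4 'z = 0': DEAD (z not in live set [])
Stmt 5 'v = 4 - 6': KEEP (v is live); live-in = []
Stmt 6 'return v': KEEP (return); live-in = ['v']
Removed statement numbers: [1, 2, 3, 4]
Surviving IR:
  v = 4 - 6
  return v

Answer: 1 2 3 4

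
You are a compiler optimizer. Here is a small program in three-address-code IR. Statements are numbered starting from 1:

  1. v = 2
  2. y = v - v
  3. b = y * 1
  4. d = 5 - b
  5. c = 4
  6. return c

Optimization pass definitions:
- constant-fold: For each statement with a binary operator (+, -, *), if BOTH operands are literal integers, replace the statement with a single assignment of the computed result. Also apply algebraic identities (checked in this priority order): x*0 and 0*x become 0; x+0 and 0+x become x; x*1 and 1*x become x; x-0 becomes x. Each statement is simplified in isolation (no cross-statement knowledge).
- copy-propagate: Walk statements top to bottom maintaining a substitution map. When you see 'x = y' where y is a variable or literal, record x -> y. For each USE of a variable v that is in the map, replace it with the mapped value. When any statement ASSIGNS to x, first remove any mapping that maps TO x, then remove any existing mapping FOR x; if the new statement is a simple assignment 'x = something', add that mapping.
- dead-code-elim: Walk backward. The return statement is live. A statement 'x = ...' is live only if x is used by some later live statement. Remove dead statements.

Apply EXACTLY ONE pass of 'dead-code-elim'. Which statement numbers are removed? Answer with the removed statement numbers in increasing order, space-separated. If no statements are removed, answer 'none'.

Answer: 1 2 3 4

Derivation:
Backward liveness scan:
Stmt 1 'v = 2': DEAD (v not in live set [])
Stmt 2 'y = v - v': DEAD (y not in live set [])
Stmt 3 'b = y * 1': DEAD (b not in live set [])
Stmt 4 'd = 5 - b': DEAD (d not in live set [])
Stmt 5 'c = 4': KEEP (c is live); live-in = []
Stmt 6 'return c': KEEP (return); live-in = ['c']
Removed statement numbers: [1, 2, 3, 4]
Surviving IR:
  c = 4
  return c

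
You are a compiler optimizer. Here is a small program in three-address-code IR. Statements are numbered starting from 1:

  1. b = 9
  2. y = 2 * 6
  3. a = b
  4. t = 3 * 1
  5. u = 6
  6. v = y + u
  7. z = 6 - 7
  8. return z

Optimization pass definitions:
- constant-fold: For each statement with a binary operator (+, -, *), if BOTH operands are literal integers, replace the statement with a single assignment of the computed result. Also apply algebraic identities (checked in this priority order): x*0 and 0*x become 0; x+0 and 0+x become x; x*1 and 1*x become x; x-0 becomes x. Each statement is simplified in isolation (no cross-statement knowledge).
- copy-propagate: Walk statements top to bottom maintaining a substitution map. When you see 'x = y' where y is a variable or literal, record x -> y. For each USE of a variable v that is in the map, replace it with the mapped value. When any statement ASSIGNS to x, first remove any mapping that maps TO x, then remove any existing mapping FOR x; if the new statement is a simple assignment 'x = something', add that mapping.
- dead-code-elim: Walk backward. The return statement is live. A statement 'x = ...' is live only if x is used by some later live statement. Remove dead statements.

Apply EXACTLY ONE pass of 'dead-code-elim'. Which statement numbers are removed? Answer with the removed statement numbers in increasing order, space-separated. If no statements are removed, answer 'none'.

Backward liveness scan:
Stmt 1 'b = 9': DEAD (b not in live set [])
Stmt 2 'y = 2 * 6': DEAD (y not in live set [])
Stmt 3 'a = b': DEAD (a not in live set [])
Stmt 4 't = 3 * 1': DEAD (t not in live set [])
Stmt 5 'u = 6': DEAD (u not in live set [])
Stmt 6 'v = y + u': DEAD (v not in live set [])
Stmt 7 'z = 6 - 7': KEEP (z is live); live-in = []
Stmt 8 'return z': KEEP (return); live-in = ['z']
Removed statement numbers: [1, 2, 3, 4, 5, 6]
Surviving IR:
  z = 6 - 7
  return z

Answer: 1 2 3 4 5 6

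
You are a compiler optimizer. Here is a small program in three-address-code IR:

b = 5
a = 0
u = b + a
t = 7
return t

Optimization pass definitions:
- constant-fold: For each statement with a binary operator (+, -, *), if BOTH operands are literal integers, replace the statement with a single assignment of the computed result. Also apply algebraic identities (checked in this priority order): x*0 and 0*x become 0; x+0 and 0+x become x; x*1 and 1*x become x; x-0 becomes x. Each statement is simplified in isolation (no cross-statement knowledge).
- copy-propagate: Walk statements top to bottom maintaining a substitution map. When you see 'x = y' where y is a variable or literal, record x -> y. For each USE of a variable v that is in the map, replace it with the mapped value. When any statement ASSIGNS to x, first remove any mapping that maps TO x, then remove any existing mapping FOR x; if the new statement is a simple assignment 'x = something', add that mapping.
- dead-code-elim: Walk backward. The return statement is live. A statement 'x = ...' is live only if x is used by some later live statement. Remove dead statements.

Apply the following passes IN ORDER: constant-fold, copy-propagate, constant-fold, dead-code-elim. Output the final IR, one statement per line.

Initial IR:
  b = 5
  a = 0
  u = b + a
  t = 7
  return t
After constant-fold (5 stmts):
  b = 5
  a = 0
  u = b + a
  t = 7
  return t
After copy-propagate (5 stmts):
  b = 5
  a = 0
  u = 5 + 0
  t = 7
  return 7
After constant-fold (5 stmts):
  b = 5
  a = 0
  u = 5
  t = 7
  return 7
After dead-code-elim (1 stmts):
  return 7

Answer: return 7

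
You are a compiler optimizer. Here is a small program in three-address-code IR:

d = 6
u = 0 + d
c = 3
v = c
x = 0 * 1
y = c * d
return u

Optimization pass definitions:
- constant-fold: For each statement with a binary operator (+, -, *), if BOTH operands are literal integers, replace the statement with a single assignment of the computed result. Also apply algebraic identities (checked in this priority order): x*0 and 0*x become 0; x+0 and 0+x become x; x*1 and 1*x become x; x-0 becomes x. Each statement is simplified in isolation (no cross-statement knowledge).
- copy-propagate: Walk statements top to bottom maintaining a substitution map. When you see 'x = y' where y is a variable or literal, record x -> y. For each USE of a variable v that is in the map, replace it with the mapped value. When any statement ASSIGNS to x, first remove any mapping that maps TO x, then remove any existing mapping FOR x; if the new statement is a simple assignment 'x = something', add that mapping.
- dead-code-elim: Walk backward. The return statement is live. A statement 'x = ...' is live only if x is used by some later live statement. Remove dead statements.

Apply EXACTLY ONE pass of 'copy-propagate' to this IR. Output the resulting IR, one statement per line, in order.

Answer: d = 6
u = 0 + 6
c = 3
v = 3
x = 0 * 1
y = 3 * 6
return u

Derivation:
Applying copy-propagate statement-by-statement:
  [1] d = 6  (unchanged)
  [2] u = 0 + d  -> u = 0 + 6
  [3] c = 3  (unchanged)
  [4] v = c  -> v = 3
  [5] x = 0 * 1  (unchanged)
  [6] y = c * d  -> y = 3 * 6
  [7] return u  (unchanged)
Result (7 stmts):
  d = 6
  u = 0 + 6
  c = 3
  v = 3
  x = 0 * 1
  y = 3 * 6
  return u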